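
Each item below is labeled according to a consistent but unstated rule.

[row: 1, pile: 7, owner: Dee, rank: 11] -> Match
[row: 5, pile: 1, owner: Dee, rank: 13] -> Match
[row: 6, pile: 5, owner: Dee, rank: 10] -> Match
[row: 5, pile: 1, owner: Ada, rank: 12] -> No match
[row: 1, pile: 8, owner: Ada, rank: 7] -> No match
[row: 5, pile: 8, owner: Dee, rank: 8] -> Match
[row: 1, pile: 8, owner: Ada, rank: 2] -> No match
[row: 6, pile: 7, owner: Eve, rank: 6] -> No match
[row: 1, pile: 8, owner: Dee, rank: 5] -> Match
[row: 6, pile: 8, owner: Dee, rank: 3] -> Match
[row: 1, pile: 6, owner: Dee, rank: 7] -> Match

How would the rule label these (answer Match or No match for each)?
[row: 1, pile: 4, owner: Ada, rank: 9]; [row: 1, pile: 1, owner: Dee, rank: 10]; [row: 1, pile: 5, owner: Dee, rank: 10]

The simplest hypothesis consistent with all the labels is: owner is Dee.
[row: 1, pile: 4, owner: Ada, rank: 9] — owner is Ada, hence No match.
[row: 1, pile: 1, owner: Dee, rank: 10] — owner is Dee, hence Match.
[row: 1, pile: 5, owner: Dee, rank: 10] — owner is Dee, hence Match.

No match, Match, Match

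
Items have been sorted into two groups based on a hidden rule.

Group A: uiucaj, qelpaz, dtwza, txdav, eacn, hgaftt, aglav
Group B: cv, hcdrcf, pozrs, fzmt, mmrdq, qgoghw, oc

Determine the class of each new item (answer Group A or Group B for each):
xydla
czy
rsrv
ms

Group A, Group B, Group B, Group B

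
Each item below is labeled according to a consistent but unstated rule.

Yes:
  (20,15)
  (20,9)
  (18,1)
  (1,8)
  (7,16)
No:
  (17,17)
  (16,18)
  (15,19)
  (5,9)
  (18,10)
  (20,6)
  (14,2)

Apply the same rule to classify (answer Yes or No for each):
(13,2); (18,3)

Yes, Yes

The classifier is using: sum is odd.
(13,2) → 13+2 = 15 → Yes.
(18,3) → 18+3 = 21 → Yes.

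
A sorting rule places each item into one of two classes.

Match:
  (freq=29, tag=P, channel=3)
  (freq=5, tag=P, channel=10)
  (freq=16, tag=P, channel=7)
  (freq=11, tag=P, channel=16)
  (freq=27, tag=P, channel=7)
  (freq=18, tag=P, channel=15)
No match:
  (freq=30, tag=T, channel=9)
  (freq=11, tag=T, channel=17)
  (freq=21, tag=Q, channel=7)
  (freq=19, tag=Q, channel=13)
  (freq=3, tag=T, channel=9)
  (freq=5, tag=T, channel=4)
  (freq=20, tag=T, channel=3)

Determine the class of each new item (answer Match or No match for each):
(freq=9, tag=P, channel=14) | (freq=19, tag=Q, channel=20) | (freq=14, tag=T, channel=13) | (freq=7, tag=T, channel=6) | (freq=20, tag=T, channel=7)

Match, No match, No match, No match, No match

One predicate separates the groups cleanly: tag is P.
(freq=9, tag=P, channel=14) — tag is P, hence Match. (freq=19, tag=Q, channel=20) — tag is Q, hence No match. (freq=14, tag=T, channel=13) — tag is T, hence No match. (freq=7, tag=T, channel=6) — tag is T, hence No match. (freq=20, tag=T, channel=7) — tag is T, hence No match.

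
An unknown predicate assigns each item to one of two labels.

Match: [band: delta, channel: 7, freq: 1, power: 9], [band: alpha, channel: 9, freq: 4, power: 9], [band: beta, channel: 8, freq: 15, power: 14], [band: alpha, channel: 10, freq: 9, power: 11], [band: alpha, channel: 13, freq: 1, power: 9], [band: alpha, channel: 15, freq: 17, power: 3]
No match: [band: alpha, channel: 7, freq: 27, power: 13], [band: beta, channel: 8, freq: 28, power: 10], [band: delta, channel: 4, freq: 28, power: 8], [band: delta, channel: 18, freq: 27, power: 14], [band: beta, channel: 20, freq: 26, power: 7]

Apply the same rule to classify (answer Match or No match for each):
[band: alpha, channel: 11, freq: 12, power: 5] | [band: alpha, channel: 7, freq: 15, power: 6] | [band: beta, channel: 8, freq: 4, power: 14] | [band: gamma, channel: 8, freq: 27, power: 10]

Match, Match, Match, No match

'Match' ⟺ freq ≤ 17.
[band: alpha, channel: 11, freq: 12, power: 5]: Match (freq = 12). [band: alpha, channel: 7, freq: 15, power: 6]: Match (freq = 15). [band: beta, channel: 8, freq: 4, power: 14]: Match (freq = 4). [band: gamma, channel: 8, freq: 27, power: 10]: No match (freq = 27).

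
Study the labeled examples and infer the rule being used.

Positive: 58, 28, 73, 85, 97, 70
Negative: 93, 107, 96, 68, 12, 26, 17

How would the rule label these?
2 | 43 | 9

The rule appears to be: ≡ 1 (mod 3).
Negative: 2, since 2 mod 3 = 2.
Positive: 43, since 43 mod 3 = 1.
Negative: 9, since 9 mod 3 = 0.

Negative, Positive, Negative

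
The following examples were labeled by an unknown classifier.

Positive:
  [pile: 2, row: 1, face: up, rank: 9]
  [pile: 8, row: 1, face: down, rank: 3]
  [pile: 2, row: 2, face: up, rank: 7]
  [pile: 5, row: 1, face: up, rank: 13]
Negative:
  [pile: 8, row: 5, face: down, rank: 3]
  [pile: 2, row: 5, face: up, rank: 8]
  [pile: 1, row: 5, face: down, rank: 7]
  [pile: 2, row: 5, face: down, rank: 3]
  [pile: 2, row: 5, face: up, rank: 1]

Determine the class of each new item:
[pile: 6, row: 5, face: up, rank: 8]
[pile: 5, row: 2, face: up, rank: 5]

Negative, Positive

One predicate separates the groups cleanly: row ≤ 2.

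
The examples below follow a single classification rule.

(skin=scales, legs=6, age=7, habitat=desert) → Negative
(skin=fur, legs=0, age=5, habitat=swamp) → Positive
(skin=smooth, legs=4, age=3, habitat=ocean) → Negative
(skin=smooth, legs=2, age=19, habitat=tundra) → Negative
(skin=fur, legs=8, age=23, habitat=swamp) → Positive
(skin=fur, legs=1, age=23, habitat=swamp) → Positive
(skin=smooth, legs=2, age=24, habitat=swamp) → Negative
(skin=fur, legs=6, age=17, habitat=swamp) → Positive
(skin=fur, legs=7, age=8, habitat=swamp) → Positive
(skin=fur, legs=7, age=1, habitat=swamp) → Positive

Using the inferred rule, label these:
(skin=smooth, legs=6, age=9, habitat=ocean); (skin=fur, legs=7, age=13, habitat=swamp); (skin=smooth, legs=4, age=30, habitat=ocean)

The simplest hypothesis consistent with all the labels is: skin is fur.

Negative, Positive, Negative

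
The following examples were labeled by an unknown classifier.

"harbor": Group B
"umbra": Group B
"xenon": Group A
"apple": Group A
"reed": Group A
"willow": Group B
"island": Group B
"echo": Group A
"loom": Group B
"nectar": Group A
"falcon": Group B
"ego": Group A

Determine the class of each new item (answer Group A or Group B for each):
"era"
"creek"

Group A, Group A

Comparing the two groups points to one rule — contains 'e'.
"era": has 'e' — matches, so Group A.
"creek": has 'e' — matches, so Group A.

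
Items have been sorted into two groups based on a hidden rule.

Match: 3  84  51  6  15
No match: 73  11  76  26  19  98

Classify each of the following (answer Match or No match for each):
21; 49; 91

Match, No match, No match

The rule appears to be: multiple of 3.
21: 21 = 3·7 — meets the rule, so Match.
49: 49 = 3·16 + 1 — lacks this property, so No match.
91: 91 = 3·30 + 1 — lacks this property, so No match.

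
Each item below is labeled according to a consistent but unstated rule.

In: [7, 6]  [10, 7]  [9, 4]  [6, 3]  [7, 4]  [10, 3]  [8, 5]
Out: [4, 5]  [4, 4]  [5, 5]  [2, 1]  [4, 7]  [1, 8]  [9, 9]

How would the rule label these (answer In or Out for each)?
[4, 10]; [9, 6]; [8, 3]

Out, In, In

'In' ⟺ sum is odd AND first ≥ 5.
[4, 10] — 4+10 = 14, first 4, hence Out.
[9, 6] — 9+6 = 15, first 9, hence In.
[8, 3] — 8+3 = 11, first 8, hence In.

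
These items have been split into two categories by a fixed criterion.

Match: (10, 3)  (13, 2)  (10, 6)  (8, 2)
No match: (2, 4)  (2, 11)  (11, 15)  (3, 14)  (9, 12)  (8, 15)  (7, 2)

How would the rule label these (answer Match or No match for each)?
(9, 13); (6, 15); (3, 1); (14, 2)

All 'Match' examples share one property — first > second AND sum ≥ 10 — and every 'No match' example lacks it.

No match, No match, No match, Match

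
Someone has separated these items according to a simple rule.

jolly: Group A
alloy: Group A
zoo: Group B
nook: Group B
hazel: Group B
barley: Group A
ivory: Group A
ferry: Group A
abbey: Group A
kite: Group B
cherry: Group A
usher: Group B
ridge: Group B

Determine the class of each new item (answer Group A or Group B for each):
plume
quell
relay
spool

Group B, Group B, Group A, Group B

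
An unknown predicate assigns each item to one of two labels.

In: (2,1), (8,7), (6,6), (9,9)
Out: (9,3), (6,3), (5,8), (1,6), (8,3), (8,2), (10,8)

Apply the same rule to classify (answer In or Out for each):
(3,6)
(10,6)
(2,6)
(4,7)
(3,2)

Every 'In' example satisfies: |first − second| ≤ 1. None of the 'Out' examples do.
Out: (3,6), since |3−6| = 3. Out: (10,6), since |10−6| = 4. Out: (2,6), since |2−6| = 4. Out: (4,7), since |4−7| = 3. In: (3,2), since |3−2| = 1.

Out, Out, Out, Out, In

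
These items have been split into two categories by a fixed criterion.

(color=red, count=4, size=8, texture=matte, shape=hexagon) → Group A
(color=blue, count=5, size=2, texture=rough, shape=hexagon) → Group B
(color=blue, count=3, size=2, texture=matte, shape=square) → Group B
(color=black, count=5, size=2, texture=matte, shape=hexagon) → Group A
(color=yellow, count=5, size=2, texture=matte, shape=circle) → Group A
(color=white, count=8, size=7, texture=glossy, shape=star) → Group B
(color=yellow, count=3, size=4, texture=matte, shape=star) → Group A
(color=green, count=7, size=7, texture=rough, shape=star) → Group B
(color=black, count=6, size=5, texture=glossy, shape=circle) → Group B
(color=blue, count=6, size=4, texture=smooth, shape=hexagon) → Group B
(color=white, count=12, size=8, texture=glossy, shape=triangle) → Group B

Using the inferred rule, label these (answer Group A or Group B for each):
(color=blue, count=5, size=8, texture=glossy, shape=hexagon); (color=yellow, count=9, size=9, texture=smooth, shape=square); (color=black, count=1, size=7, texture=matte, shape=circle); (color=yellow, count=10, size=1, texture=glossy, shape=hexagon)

Group B, Group B, Group A, Group B

The simplest hypothesis consistent with all the labels is: texture is matte AND color is not blue.
(color=blue, count=5, size=8, texture=glossy, shape=hexagon) → texture is glossy, color is blue → Group B. (color=yellow, count=9, size=9, texture=smooth, shape=square) → texture is smooth, color is yellow → Group B. (color=black, count=1, size=7, texture=matte, shape=circle) → texture is matte, color is black → Group A. (color=yellow, count=10, size=1, texture=glossy, shape=hexagon) → texture is glossy, color is yellow → Group B.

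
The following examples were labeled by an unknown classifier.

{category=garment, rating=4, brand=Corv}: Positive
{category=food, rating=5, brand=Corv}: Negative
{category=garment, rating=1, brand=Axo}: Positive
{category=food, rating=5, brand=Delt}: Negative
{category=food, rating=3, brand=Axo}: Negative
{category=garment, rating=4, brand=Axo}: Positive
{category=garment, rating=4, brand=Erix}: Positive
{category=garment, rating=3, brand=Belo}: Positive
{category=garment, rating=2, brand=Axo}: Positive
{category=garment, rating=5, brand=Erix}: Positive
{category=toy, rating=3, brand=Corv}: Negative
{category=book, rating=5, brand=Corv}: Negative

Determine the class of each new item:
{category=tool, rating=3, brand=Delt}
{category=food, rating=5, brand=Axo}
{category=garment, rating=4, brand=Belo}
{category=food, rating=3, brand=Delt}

Negative, Negative, Positive, Negative

One predicate separates the groups cleanly: category is garment.
{category=tool, rating=3, brand=Delt} — category is tool, hence Negative. {category=food, rating=5, brand=Axo} — category is food, hence Negative. {category=garment, rating=4, brand=Belo} — category is garment, hence Positive. {category=food, rating=3, brand=Delt} — category is food, hence Negative.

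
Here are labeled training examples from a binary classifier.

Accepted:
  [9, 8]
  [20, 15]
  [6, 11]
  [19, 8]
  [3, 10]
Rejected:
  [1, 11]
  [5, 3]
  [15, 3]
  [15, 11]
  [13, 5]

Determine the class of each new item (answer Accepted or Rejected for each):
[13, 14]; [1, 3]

Accepted, Rejected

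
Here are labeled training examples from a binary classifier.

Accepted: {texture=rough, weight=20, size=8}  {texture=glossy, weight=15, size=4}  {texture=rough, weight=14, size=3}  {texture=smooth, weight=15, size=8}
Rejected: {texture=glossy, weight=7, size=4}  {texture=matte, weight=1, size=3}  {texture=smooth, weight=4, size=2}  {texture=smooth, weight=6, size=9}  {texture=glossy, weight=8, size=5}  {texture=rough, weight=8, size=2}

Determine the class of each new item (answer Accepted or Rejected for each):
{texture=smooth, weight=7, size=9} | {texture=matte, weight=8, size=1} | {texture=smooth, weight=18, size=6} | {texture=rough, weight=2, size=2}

The distinguishing property — weight ≥ 14 — holds for all the 'Accepted' cases and none of the 'Rejected' cases.
{texture=smooth, weight=7, size=9} → weight = 7 → Rejected.
{texture=matte, weight=8, size=1} → weight = 8 → Rejected.
{texture=smooth, weight=18, size=6} → weight = 18 → Accepted.
{texture=rough, weight=2, size=2} → weight = 2 → Rejected.

Rejected, Rejected, Accepted, Rejected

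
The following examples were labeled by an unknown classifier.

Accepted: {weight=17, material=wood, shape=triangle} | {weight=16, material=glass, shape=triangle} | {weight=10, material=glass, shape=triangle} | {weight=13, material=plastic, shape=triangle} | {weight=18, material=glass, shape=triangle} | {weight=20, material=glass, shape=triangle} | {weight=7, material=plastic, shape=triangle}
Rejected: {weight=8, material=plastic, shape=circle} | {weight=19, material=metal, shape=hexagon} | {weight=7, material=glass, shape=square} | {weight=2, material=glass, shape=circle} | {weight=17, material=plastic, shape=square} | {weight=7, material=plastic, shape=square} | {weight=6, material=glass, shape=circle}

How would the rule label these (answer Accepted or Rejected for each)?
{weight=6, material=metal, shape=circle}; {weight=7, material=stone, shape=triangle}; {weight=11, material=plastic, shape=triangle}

Rejected, Accepted, Accepted

The simplest hypothesis consistent with all the labels is: shape is triangle.
{weight=6, material=metal, shape=circle} → shape is circle → Rejected.
{weight=7, material=stone, shape=triangle} → shape is triangle → Accepted.
{weight=11, material=plastic, shape=triangle} → shape is triangle → Accepted.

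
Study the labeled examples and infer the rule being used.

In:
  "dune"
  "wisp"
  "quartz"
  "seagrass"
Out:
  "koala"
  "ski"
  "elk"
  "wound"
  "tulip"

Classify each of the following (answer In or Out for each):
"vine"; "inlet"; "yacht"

The classifier is using: even length.

In, Out, Out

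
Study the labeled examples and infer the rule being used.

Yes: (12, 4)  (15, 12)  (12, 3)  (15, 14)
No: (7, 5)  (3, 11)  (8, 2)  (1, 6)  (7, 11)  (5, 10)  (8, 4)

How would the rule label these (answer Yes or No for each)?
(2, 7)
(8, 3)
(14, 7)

No, No, Yes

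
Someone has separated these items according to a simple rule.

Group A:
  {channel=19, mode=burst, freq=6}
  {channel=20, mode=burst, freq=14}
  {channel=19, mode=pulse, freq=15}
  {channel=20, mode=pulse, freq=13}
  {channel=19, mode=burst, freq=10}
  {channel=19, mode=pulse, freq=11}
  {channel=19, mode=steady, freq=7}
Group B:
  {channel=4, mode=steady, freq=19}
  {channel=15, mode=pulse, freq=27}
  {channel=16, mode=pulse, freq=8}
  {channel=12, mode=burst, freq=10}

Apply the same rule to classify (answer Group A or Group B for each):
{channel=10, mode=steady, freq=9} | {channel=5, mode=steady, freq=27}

Group B, Group B

Every 'Group A' example satisfies: channel ≥ 19. None of the 'Group B' examples do.
{channel=10, mode=steady, freq=9} → channel = 10 → Group B.
{channel=5, mode=steady, freq=27} → channel = 5 → Group B.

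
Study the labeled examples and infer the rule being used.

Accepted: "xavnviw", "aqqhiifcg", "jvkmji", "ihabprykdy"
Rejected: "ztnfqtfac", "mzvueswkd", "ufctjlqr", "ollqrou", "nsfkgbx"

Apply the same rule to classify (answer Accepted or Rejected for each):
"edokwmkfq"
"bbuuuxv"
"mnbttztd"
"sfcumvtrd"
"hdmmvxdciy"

One predicate separates the groups cleanly: contains 'i'.

Rejected, Rejected, Rejected, Rejected, Accepted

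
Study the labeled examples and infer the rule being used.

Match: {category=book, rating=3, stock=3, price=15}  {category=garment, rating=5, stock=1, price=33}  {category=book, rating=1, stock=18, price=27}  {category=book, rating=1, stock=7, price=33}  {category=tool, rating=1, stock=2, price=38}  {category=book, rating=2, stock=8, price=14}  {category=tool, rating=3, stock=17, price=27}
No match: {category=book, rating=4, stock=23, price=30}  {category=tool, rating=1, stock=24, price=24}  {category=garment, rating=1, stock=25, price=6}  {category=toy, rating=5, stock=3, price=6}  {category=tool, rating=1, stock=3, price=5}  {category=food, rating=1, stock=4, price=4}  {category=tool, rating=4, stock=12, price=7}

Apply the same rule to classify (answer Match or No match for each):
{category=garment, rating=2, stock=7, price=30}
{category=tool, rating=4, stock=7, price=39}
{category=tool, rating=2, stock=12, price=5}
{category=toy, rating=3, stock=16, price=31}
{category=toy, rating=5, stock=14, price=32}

Match, Match, No match, Match, Match

The common property of the 'Match' items is: stock ≤ 18 AND price ≥ 14. No 'No match' item has it.
{category=garment, rating=2, stock=7, price=30} — stock = 7, price = 30, hence Match.
{category=tool, rating=4, stock=7, price=39} — stock = 7, price = 39, hence Match.
{category=tool, rating=2, stock=12, price=5} — stock = 12, price = 5, hence No match.
{category=toy, rating=3, stock=16, price=31} — stock = 16, price = 31, hence Match.
{category=toy, rating=5, stock=14, price=32} — stock = 14, price = 32, hence Match.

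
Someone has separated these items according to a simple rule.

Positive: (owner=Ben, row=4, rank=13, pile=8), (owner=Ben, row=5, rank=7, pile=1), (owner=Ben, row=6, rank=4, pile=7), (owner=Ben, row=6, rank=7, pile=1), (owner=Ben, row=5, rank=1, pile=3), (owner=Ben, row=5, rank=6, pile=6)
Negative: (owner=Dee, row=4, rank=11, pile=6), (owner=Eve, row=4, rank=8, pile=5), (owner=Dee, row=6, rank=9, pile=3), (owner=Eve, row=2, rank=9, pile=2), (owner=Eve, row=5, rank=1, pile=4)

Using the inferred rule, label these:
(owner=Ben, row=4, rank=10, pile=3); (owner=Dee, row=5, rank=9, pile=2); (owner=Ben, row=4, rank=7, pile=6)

Positive, Negative, Positive

Rule: owner is Ben. This holds for each 'Positive' example and fails for each 'Negative' one.
(owner=Ben, row=4, rank=10, pile=3) → owner is Ben → Positive. (owner=Dee, row=5, rank=9, pile=2) → owner is Dee → Negative. (owner=Ben, row=4, rank=7, pile=6) → owner is Ben → Positive.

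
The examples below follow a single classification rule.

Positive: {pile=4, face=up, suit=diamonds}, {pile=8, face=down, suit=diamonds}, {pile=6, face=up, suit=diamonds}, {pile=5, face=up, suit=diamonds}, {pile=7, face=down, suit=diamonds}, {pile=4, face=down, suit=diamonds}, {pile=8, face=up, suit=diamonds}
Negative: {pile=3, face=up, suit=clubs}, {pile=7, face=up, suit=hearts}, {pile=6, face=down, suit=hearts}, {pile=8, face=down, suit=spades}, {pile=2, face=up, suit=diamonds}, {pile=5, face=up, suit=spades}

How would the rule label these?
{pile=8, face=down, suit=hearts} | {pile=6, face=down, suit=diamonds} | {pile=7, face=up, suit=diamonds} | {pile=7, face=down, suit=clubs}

The common property of the 'Positive' items is: suit is diamonds AND pile ≥ 3. No 'Negative' item has it.

Negative, Positive, Positive, Negative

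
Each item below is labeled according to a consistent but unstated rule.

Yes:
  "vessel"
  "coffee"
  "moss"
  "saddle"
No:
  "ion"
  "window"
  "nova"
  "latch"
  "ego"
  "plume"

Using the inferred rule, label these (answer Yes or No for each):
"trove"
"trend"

No, No

The common property of the 'Yes' items is: has a double letter. No 'No' item has it.
"trove": no doubled letter — doesn't qualify, so No. "trend": no doubled letter — doesn't qualify, so No.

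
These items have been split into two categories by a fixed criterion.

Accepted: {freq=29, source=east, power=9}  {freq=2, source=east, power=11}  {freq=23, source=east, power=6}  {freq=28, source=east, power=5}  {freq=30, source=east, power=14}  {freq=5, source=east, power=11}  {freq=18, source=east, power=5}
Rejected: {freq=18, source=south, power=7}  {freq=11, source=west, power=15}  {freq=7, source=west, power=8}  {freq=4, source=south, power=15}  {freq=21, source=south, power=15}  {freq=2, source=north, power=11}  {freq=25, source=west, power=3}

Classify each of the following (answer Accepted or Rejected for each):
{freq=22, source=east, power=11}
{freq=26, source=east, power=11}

'Accepted' ⟺ source is east.
{freq=22, source=east, power=11} — source is east, hence Accepted.
{freq=26, source=east, power=11} — source is east, hence Accepted.

Accepted, Accepted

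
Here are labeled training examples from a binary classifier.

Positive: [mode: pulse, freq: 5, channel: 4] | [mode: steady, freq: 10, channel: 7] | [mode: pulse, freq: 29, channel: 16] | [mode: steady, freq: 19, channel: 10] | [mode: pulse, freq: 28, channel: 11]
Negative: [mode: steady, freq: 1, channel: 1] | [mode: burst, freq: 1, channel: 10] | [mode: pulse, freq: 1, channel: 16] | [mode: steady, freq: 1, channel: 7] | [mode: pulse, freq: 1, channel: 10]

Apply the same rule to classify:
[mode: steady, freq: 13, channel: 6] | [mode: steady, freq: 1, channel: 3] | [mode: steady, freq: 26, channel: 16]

Positive, Negative, Positive

One predicate separates the groups cleanly: freq ≥ 5.
[mode: steady, freq: 13, channel: 6] → freq = 13 → Positive.
[mode: steady, freq: 1, channel: 3] → freq = 1 → Negative.
[mode: steady, freq: 26, channel: 16] → freq = 26 → Positive.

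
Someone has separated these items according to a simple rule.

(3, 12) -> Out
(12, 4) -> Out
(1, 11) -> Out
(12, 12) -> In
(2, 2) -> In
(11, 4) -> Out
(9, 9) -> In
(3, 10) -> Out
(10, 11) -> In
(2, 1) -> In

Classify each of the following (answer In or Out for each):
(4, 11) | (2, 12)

Out, Out

The classifier is using: |first − second| ≤ 1.
(4, 11) → |4−11| = 7 → Out.
(2, 12) → |2−12| = 10 → Out.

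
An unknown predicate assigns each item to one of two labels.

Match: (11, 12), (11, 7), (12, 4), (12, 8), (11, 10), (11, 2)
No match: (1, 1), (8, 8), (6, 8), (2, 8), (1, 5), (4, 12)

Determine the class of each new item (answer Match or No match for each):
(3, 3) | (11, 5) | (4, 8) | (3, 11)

No match, Match, No match, No match

The classifier is using: first ≥ 10.
(3, 3) — first 3, hence No match. (11, 5) — first 11, hence Match. (4, 8) — first 4, hence No match. (3, 11) — first 3, hence No match.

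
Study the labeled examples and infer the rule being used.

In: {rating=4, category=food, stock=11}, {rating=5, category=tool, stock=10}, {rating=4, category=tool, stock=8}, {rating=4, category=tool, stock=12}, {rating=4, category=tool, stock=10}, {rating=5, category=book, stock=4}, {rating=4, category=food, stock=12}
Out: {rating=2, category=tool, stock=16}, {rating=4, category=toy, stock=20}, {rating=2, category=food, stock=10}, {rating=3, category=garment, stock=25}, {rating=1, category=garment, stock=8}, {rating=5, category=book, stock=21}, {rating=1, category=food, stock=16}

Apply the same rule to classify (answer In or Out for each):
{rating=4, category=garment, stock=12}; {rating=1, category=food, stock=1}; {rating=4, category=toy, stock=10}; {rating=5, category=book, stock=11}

One predicate separates the groups cleanly: rating ≥ 3 AND stock ≤ 12.
{rating=4, category=garment, stock=12}: In (rating = 4, stock = 12).
{rating=1, category=food, stock=1}: Out (rating = 1, stock = 1).
{rating=4, category=toy, stock=10}: In (rating = 4, stock = 10).
{rating=5, category=book, stock=11}: In (rating = 5, stock = 11).

In, Out, In, In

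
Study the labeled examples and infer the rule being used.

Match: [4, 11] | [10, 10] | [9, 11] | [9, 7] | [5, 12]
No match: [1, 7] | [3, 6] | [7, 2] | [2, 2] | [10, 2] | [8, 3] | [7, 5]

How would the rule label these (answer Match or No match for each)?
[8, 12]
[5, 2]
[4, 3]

Every 'Match' example satisfies: sum ≥ 15. None of the 'No match' examples do.
[8, 12]: Match (8+12 = 20).
[5, 2]: No match (5+2 = 7).
[4, 3]: No match (4+3 = 7).

Match, No match, No match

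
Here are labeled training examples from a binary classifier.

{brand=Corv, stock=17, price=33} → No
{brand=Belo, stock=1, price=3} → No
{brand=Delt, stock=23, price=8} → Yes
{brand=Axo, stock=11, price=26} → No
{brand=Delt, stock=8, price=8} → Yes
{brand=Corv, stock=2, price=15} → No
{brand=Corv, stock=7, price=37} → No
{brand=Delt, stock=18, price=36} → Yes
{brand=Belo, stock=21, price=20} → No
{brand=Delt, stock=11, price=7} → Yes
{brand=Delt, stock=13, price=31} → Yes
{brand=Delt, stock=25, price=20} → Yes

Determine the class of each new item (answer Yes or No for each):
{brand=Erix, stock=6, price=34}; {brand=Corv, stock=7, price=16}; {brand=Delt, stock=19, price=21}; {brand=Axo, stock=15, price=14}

No, No, Yes, No

Looking at the examples, the only property every 'Yes' case has and every 'No' case lacks is: brand is Delt.
{brand=Erix, stock=6, price=34} — brand is Erix, hence No. {brand=Corv, stock=7, price=16} — brand is Corv, hence No. {brand=Delt, stock=19, price=21} — brand is Delt, hence Yes. {brand=Axo, stock=15, price=14} — brand is Axo, hence No.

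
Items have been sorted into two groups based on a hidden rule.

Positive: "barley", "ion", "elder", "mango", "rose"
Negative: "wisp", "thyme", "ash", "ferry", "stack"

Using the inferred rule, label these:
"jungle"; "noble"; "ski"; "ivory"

Positive, Positive, Negative, Positive

The rule appears to be: has ≥ 2 vowels.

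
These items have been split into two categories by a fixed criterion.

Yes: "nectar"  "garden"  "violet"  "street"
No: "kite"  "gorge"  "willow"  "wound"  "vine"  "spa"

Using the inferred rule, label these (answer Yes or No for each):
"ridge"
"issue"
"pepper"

Every 'Yes' example satisfies: length 6 AND contains 'e'. None of the 'No' examples do.

No, No, Yes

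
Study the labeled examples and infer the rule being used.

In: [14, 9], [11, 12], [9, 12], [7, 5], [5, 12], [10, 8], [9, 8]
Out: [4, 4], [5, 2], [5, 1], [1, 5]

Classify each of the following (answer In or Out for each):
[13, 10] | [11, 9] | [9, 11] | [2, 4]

In, In, In, Out

The pattern is that an item is 'In' exactly when: sum ≥ 12.
[13, 10] → 13+10 = 23 → In. [11, 9] → 11+9 = 20 → In. [9, 11] → 9+11 = 20 → In. [2, 4] → 2+4 = 6 → Out.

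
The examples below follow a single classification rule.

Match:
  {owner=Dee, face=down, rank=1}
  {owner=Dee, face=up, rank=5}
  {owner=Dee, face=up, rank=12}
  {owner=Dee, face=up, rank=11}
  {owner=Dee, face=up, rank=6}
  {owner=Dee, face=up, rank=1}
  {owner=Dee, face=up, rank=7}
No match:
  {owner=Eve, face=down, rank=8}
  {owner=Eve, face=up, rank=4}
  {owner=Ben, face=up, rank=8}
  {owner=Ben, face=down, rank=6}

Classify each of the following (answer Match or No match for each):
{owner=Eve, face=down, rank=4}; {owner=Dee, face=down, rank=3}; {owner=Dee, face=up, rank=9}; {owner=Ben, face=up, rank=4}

A rule that fits every label: owner is Dee — true of each 'Match' example, false of each 'No match' one.

No match, Match, Match, No match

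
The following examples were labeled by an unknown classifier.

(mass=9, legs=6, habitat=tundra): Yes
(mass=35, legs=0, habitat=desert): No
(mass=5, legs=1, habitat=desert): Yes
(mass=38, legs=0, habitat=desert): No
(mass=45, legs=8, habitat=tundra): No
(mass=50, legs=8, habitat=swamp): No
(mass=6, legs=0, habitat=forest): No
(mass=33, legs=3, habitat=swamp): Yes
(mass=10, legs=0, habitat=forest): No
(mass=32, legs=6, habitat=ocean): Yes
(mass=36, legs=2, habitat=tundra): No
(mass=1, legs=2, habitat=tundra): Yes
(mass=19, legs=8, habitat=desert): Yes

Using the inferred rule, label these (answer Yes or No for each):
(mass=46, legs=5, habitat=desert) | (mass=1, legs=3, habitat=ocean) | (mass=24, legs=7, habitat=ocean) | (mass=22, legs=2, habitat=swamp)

The distinguishing property — legs ≥ 1 AND mass ≤ 33 — holds for all the 'Yes' cases and none of the 'No' cases.
(mass=46, legs=5, habitat=desert) — legs = 5, mass = 46, hence No.
(mass=1, legs=3, habitat=ocean) — legs = 3, mass = 1, hence Yes.
(mass=24, legs=7, habitat=ocean) — legs = 7, mass = 24, hence Yes.
(mass=22, legs=2, habitat=swamp) — legs = 2, mass = 22, hence Yes.

No, Yes, Yes, Yes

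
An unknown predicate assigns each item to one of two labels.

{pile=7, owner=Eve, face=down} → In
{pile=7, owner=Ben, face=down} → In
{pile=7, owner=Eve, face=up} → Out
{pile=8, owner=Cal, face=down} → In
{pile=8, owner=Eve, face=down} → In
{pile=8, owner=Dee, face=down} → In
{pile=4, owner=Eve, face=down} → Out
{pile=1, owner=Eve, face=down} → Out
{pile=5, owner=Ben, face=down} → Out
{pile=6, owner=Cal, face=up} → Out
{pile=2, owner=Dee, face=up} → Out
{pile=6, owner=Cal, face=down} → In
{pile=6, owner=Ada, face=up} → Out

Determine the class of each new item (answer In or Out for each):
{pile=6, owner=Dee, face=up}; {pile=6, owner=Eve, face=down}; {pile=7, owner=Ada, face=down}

Out, In, In

A rule that fits every label: face is down AND pile ≥ 6 — true of each 'In' example, false of each 'Out' one.
{pile=6, owner=Dee, face=up} → face is up, pile = 6 → Out. {pile=6, owner=Eve, face=down} → face is down, pile = 6 → In. {pile=7, owner=Ada, face=down} → face is down, pile = 7 → In.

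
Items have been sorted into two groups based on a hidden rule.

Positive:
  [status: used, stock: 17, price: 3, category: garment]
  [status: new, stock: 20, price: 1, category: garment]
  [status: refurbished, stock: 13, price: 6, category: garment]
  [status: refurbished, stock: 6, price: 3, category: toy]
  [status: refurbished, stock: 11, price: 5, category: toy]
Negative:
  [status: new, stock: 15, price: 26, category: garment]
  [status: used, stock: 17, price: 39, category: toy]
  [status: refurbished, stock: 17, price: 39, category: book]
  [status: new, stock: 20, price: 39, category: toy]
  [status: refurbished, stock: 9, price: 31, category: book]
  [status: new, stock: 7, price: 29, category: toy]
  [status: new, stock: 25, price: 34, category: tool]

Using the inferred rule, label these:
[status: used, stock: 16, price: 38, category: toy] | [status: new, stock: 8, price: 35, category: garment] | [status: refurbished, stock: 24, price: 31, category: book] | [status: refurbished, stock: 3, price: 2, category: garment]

The classifier is using: price ≤ 6.

Negative, Negative, Negative, Positive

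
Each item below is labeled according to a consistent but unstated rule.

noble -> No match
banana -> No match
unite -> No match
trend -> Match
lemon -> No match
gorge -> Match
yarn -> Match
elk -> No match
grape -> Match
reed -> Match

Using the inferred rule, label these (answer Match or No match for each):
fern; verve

A rule that fits every label: contains 'r' — true of each 'Match' example, false of each 'No match' one.
fern: Match (has 'r'). verve: Match (has 'r').

Match, Match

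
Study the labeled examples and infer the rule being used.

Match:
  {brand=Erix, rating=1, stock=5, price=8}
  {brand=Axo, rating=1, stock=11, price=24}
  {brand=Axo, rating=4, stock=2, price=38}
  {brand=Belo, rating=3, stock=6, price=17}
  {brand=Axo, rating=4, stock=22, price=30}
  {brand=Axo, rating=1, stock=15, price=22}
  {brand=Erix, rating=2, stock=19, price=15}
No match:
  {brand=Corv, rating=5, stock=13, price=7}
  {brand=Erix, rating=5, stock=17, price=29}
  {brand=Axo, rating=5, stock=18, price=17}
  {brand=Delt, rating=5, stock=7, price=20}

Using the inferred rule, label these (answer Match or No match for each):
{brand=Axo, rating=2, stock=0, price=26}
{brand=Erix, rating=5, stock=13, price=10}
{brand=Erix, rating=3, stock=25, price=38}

A rule that fits every label: rating ≤ 4 — true of each 'Match' example, false of each 'No match' one.

Match, No match, Match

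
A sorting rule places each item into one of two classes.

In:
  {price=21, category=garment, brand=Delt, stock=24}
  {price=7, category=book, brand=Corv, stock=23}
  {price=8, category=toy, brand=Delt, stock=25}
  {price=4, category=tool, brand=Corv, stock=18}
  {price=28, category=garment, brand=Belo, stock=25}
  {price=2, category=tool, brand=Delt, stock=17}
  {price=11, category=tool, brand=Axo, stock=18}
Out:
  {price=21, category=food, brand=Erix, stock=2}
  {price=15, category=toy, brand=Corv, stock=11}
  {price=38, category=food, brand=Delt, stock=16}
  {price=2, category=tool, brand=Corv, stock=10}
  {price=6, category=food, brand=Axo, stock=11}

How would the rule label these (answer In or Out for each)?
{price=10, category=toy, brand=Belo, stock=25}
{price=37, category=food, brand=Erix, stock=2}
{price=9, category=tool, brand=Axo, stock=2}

In, Out, Out

The rule appears to be: stock ≥ 17.
{price=10, category=toy, brand=Belo, stock=25}: stock = 25 — checks out, so In.
{price=37, category=food, brand=Erix, stock=2}: stock = 2 — does not satisfy this, so Out.
{price=9, category=tool, brand=Axo, stock=2}: stock = 2 — does not satisfy this, so Out.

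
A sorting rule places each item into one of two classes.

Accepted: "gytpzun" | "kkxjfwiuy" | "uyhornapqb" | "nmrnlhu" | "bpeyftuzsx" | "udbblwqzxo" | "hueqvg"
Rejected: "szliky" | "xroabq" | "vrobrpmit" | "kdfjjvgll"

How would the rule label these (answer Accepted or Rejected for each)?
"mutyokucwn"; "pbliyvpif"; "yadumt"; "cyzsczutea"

All 'Accepted' examples share one property — contains 'u' — and every 'Rejected' example lacks it.

Accepted, Rejected, Accepted, Accepted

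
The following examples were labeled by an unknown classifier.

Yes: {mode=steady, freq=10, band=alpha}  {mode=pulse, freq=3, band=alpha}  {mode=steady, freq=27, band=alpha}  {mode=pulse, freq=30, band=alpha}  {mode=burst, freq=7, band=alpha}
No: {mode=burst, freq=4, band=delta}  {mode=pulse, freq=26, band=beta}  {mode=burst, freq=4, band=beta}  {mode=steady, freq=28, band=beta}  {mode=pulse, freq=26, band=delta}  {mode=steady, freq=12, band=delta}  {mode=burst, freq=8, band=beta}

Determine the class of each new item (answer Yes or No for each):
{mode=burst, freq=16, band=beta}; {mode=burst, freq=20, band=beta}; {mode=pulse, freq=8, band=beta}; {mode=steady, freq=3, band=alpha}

No, No, No, Yes

Comparing the two groups points to one rule — band is alpha.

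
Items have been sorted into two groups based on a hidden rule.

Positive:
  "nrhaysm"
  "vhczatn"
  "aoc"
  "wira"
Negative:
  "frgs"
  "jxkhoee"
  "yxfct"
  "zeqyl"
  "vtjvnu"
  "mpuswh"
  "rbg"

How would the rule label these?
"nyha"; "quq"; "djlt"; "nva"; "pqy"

Positive, Negative, Negative, Positive, Negative

One predicate separates the groups cleanly: contains 'a'.
Positive: "nyha", since has 'a'. Negative: "quq", since no 'a'. Negative: "djlt", since no 'a'. Positive: "nva", since has 'a'. Negative: "pqy", since no 'a'.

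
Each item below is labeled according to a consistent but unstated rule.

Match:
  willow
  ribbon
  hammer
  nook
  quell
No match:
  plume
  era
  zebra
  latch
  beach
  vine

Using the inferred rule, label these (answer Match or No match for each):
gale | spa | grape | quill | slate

No match, No match, No match, Match, No match

The simplest hypothesis consistent with all the labels is: has a double letter.
gale — no doubled letter, hence No match. spa — no doubled letter, hence No match. grape — no doubled letter, hence No match. quill — 'll' doubled, hence Match. slate — no doubled letter, hence No match.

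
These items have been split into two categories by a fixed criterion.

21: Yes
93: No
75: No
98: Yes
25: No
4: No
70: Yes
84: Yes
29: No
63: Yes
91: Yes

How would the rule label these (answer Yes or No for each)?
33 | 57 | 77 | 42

No, No, Yes, Yes

The simplest hypothesis consistent with all the labels is: multiple of 7.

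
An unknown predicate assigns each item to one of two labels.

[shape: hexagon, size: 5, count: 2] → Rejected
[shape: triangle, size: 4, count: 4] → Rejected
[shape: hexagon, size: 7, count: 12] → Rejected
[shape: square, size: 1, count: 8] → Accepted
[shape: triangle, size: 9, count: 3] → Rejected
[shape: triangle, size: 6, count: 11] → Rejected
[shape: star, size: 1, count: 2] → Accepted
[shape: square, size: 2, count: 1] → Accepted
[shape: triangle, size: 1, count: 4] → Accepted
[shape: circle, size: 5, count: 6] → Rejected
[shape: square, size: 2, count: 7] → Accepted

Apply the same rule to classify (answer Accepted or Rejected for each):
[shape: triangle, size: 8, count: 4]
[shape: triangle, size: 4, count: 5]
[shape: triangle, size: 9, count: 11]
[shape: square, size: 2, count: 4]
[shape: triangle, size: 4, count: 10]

Rejected, Rejected, Rejected, Accepted, Rejected

The common property of the 'Accepted' items is: size ≤ 2. No 'Rejected' item has it.
[shape: triangle, size: 8, count: 4]: Rejected (size = 8).
[shape: triangle, size: 4, count: 5]: Rejected (size = 4).
[shape: triangle, size: 9, count: 11]: Rejected (size = 9).
[shape: square, size: 2, count: 4]: Accepted (size = 2).
[shape: triangle, size: 4, count: 10]: Rejected (size = 4).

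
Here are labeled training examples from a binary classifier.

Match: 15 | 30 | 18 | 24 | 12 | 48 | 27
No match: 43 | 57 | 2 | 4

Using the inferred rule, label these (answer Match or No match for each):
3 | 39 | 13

Match, Match, No match

Every 'Match' example satisfies: multiple of 3 AND at most 48. None of the 'No match' examples do.
3 → 3 = 3·1, 3 ≤ 48 → Match. 39 → 39 = 3·13, 39 ≤ 48 → Match. 13 → 13 = 3·4 + 1, 13 ≤ 48 → No match.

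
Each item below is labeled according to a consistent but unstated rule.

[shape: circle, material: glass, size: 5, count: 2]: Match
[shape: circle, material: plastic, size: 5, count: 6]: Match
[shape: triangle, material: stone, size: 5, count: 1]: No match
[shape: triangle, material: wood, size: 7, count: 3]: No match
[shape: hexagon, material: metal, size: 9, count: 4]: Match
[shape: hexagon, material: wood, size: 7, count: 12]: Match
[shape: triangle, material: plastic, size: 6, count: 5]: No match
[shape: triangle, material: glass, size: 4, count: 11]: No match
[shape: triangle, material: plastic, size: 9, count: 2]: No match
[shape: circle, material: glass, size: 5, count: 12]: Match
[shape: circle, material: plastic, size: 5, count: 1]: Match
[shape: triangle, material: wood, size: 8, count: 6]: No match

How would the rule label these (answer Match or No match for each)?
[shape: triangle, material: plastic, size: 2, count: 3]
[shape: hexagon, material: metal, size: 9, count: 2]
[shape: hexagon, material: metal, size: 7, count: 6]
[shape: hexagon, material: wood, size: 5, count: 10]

No match, Match, Match, Match

The simplest hypothesis consistent with all the labels is: shape is not triangle.
[shape: triangle, material: plastic, size: 2, count: 3] — shape is triangle, hence No match. [shape: hexagon, material: metal, size: 9, count: 2] — shape is hexagon, hence Match. [shape: hexagon, material: metal, size: 7, count: 6] — shape is hexagon, hence Match. [shape: hexagon, material: wood, size: 5, count: 10] — shape is hexagon, hence Match.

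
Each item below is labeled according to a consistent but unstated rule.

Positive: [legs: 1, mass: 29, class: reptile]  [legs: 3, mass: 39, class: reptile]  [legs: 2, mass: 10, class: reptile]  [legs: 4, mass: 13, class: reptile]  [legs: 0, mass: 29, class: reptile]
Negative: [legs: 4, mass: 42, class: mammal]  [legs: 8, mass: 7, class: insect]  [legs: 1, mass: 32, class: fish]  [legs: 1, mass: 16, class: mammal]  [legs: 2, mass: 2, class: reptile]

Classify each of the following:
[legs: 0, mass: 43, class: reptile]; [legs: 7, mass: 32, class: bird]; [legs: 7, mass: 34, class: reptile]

The rule appears to be: class is reptile AND mass ≥ 7.
[legs: 0, mass: 43, class: reptile] — class is reptile, mass = 43, hence Positive. [legs: 7, mass: 32, class: bird] — class is bird, mass = 32, hence Negative. [legs: 7, mass: 34, class: reptile] — class is reptile, mass = 34, hence Positive.

Positive, Negative, Positive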